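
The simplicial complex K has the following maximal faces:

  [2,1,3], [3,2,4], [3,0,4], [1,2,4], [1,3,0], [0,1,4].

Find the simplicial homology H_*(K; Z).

H_0 ≅ Z,  H_1 = 0,  H_2 ≅ Z.

We work with the vertex ordering 0 < 1 < 2 < 3 < 4. The simplices of K, each written with vertices in increasing order, are:

  0-simplices (5): [0], [1], [2], [3], [4]
  1-simplices (9): [0,1], [0,3], [0,4], [1,2], [1,3], [1,4], [2,3], [2,4], [3,4]
  2-simplices (6): [0,1,3], [0,1,4], [0,3,4], [1,2,3], [1,2,4], [2,3,4]

giving chain groups C_0 ≅ Z^5, C_1 ≅ Z^9, C_2 ≅ Z^6.

Boundary ∂_1: C_1 → C_0 is given by ∂[p,q] = [q] − [p]. For instance
  ∂[2,3] = [3] − [2].
The resulting 5×9 matrix has rank 4, and its Smith normal form has invariant factors (1,1,1,1).

Boundary ∂_2: C_2 → C_1 sends each 2-simplex [p,q,r] to [q,r] − [p,r] + [p,q]. For instance
  ∂[1,2,3] = [2,3] − [1,3] + [1,2],
  ∂[0,1,4] = [1,4] − [0,4] + [0,1].
The 9×6 boundary matrix has rank 5 and Smith normal form diag(1,1,1,1,1).

Now H_k = ker ∂_k / im ∂_{k+1}, so:

  H_0: rank C_0 − rank ∂_1 = 5 − 4 = 1, and the invariant factors of ∂_1 are all 1, so H_0 = Z.
  H_1: rank ker ∂_1 − rank ∂_2 = (9 − 4) − 5 = 0, and the invariant factors of ∂_2 are all 1, so H_1 = 0.
  H_2: rank ker ∂_2 − rank ∂_3 = (6 − 5) − 0 = 1, and there is no ∂_3, so H_2 = Z.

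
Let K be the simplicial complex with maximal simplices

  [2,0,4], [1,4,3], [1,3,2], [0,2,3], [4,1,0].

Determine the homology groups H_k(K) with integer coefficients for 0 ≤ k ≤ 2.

Fix the vertex order 0 < 1 < 2 < 3 < 4 and write every simplex with vertices in increasing order. Then dim K = 2 and the simplices of K are:

  0-simplices (5): [0], [1], [2], [3], [4]
  1-simplices (10): [0,1], [0,2], [0,3], [0,4], [1,2], [1,3], [1,4], [2,3], [2,4], [3,4]
  2-simplices (5): [0,1,4], [0,2,3], [0,2,4], [1,2,3], [1,3,4]

Hence C_0 ≅ Z^5, C_1 ≅ Z^10, C_2 ≅ Z^5.

∂_1: C_1 → C_0 is given by ∂[p,q] = [q] − [p]. For instance
  ∂[0,3] = [3] − [0].
This gives a 5×10 integer matrix of rank 4; reducing to Smith normal form yields diagonal entries (1,1,1,1).

The boundary map ∂_2: C_2 → C_1 sends each 2-simplex [p,q,r] to [q,r] − [p,r] + [p,q]. For instance
  ∂[0,2,4] = [2,4] − [0,4] + [0,2],
  ∂[1,3,4] = [3,4] − [1,4] + [1,3].
This gives a 10×5 integer matrix of rank 5; reducing to Smith normal form yields diagonal entries (1,1,1,1,1).

Now H_k = ker ∂_k / im ∂_{k+1}, so:

  H_0: rank C_0 − rank ∂_1 = 5 − 4 = 1, and the invariant factors of ∂_1 are all 1, so H_0 = Z.
  H_1: rank ker ∂_1 − rank ∂_2 = (10 − 4) − 5 = 1, and the invariant factors of ∂_2 are all 1, so H_1 = Z.
  H_2: rank ker ∂_2 − rank ∂_3 = (5 − 5) − 0 = 0, and there is no ∂_3, so H_2 = 0.

As a check, the Euler characteristic is 5 − 10 + 5 = 0, which agrees with 1 − 1 + 0 = 0.

H_0 ≅ Z,  H_1 ≅ Z,  H_2 = 0.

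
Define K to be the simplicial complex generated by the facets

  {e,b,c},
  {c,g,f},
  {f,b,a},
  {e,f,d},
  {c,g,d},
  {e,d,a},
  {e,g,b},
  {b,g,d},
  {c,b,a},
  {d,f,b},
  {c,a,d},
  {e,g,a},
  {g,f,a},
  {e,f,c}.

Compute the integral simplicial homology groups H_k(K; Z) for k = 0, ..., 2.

H_0 = Z,  H_1 = Z^2,  H_2 = Z.

Take the total order a < b < c < d < e < f < g on the vertex set. Then K (dimension 2) consists of the simplices:

  0-simplices (7): a, b, c, d, e, f, g
  1-simplices (21): ab, ac, ad, ae, af, ag, bc, bd, be, bf, bg, cd, ce, cf, cg, de, df, dg, ef, eg, fg
  2-simplices (14): abc, abf, acd, ade, aeg, afg, bce, bdf, bdg, beg, cdg, cef, cfg, def

so the chain groups are C_0 ≅ Z^7, C_1 ≅ Z^21, C_2 ≅ Z^14.

∂_1: C_1 → C_0 maps an edge to its endpoints' difference, ∂[p,q] = q − p.
As a 7×21 matrix over Z this has rank 6, with invariant factors (1,1,1,1,1,1).

Boundary ∂_2: C_2 → C_1 sends each 2-simplex [p,q,r] to [q,r] − [p,r] + [p,q]. For instance
  ∂bdg = dg − bg + bd,
  ∂cfg = fg − cg + cf.
This gives a 21×14 integer matrix of rank 13; reducing to Smith normal form yields diagonal entries (1,1,1,1,1,1,1,1,1,1,1,1,1).

Reading off H_k = ker ∂_k / im ∂_{k+1}:

  H_0: rank C_0 − rank ∂_1 = 7 − 6 = 1, and the invariant factors of ∂_1 are all 1, so H_0 = Z.
  H_1: rank ker ∂_1 − rank ∂_2 = (21 − 6) − 13 = 2, and the invariant factors of ∂_2 are all 1, so H_1 = Z^2.
  H_2: rank ker ∂_2 − rank ∂_3 = (14 − 13) − 0 = 1, and there is no ∂_3, so H_2 = Z.

(K is a triangulation of the torus T^2.)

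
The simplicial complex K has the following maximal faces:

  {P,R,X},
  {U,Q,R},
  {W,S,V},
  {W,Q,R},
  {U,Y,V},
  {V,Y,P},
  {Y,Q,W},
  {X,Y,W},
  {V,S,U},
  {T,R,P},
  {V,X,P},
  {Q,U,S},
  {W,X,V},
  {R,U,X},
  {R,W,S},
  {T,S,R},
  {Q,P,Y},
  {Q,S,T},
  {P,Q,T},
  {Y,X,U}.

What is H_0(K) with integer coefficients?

H_0 = Z.

Take the total order P < Q < R < S < T < U < V < W < X < Y on the vertex set. Then K (dimension 2) consists of the simplices:

  0-simplices (10): P, Q, R, S, T, U, V, W, X, Y
  1-simplices (30): PQ, PR, PT, PV, PX, PY, QR, QS, QT, QU, QW, QY, RS, RT, RU, RW, RX, ST, SU, SV, SW, UV, UX, UY, VW, VX, VY, WX, WY, XY
  2-simplices (20): PQT, PQY, PRT, PRX, PVX, PVY, QRU, QRW, QST, QSU, QWY, RST, RSW, RUX, SUV, SVW, UVY, UXY, VWX, WXY

so the chain groups are C_0 ≅ Z^10, C_1 ≅ Z^30, C_2 ≅ Z^20.

The boundary map ∂_1: C_1 → C_0 is given by ∂[p,q] = [q] − [p]. For instance
  ∂QU = U − Q.
The 10×30 boundary matrix has rank 9 and Smith normal form diag(1,1,1,1,1,1,1,1,1).

The boundary map ∂_2: C_2 → C_1 maps a triangle to the signed sum of its edges. For instance
  ∂SUV = UV − SV + SU,
  ∂PRX = RX − PX + PR.
The 30×20 boundary matrix has rank 20 and Smith normal form diag(1,1,1,1,1,1,1,1,1,1,1,1,1,1,1,1,1,1,1,2).

Now H_k = ker ∂_k / im ∂_{k+1}, so:

  H_0: rank C_0 − rank ∂_1 = 10 − 9 = 1, and the invariant factors of ∂_1 are all 1, so H_0 = Z.

(K is a triangulation of the Klein bottle.)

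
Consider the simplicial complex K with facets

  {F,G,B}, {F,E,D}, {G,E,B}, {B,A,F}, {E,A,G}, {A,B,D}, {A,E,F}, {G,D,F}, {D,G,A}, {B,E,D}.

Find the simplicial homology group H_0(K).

Order the vertices as A < B < D < E < F < G. Listing each simplex with vertices in this order, K has dimension 2 with simplices:

  0-simplices (6): A, B, D, E, F, G
  1-simplices (15): AB, AD, AE, AF, AG, BD, BE, BF, BG, DE, DF, DG, EF, EG, FG
  2-simplices (10): ABD, ABF, ADG, AEF, AEG, BDE, BEG, BFG, DEF, DFG

so the chain groups are C_0 ≅ Z^6, C_1 ≅ Z^15, C_2 ≅ Z^10.

Boundary ∂_1: C_1 → C_0 sends each edge [p,q] (with p < q) to q − p.
The 6×15 boundary matrix has rank 5 and Smith normal form diag(1,1,1,1,1).

Boundary ∂_2: C_2 → C_1 maps a triangle to the signed sum of its edges. For instance
  ∂ADG = DG − AG + AD,
  ∂AEF = EF − AF + AE.
The resulting 15×10 matrix has rank 10, and its Smith normal form has invariant factors (1,1,1,1,1,1,1,1,1,2).

Reading off H_k = ker ∂_k / im ∂_{k+1}:

  H_0: rank C_0 − rank ∂_1 = 6 − 5 = 1, and the invariant factors of ∂_1 are all 1, so H_0 ≅ Z.

H_0 = Z.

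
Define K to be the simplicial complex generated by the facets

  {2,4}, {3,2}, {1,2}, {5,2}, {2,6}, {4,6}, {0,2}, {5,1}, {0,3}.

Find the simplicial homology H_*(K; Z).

We work with the vertex ordering 0 < 1 < 2 < 3 < 4 < 5 < 6. The simplices of K, each written with vertices in increasing order, are:

  0-simplices (7): [0], [1], [2], [3], [4], [5], [6]
  1-simplices (9): [0,2], [0,3], [1,2], [1,5], [2,3], [2,4], [2,5], [2,6], [4,6]

so the chain groups are C_0 ≅ Z^7, C_1 ≅ Z^9.

∂_1: C_1 → C_0 sends each edge [p,q] (with p < q) to q − p. For instance
  ∂[0,3] = [3] − [0].
This gives a 7×9 integer matrix of rank 6; reducing to Smith normal form yields diagonal entries (1,1,1,1,1,1).

From H_k ≅ ker(∂_k) / im(∂_{k+1}) we obtain:

  H_0: rank C_0 − rank ∂_1 = 7 − 6 = 1, and the invariant factors of ∂_1 are all 1, so H_0 ≅ Z.
  H_1: rank ker ∂_1 − rank ∂_2 = (9 − 6) − 0 = 3, and there is no ∂_2, so H_1 ≅ Z^3.

H_0 = Z,  H_1 = Z^3.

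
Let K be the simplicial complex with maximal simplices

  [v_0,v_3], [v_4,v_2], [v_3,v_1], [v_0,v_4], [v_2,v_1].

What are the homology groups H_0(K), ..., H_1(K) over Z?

K has 5 vertices, 5 edges.
rank ∂_0 = 0, rank ∂_1 = 4 ⇒ b_0 = 5 − 0 − 4 = 1; all invariant factors of ∂_1 are 1 so no torsion. So H_0 ≅ Z.
rank ∂_1 = 4, rank ∂_2 = 0 ⇒ b_1 = 5 − 4 − 0 = 1. So H_1 ≅ Z.

H_0 = Z,  H_1 = Z.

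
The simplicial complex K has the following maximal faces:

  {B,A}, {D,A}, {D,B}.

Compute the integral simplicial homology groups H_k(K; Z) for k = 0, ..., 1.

H_0 = Z,  H_1 = Z.

Take the total order A < B < D on the vertex set. Then K (dimension 1) consists of the simplices:

  0-simplices (3): A, B, D
  1-simplices (3): AB, AD, BD

so the chain groups are C_0 ≅ Z^3, C_1 ≅ Z^3.

Boundary ∂_1: C_1 → C_0 sends each edge [p,q] (with p < q) to q − p.
As a 3×3 matrix over Z this has rank 2, with invariant factors (1,1).

Computing H_k = (kernel of ∂_k) / (image of ∂_{k+1}):

  H_0: rank C_0 − rank ∂_1 = 3 − 2 = 1, and the invariant factors of ∂_1 are all 1, so H_0 ≅ Z.
  H_1: rank ker ∂_1 − rank ∂_2 = (3 − 2) − 0 = 1, and there is no ∂_2, so H_1 ≅ Z.

As a check, the Euler characteristic is 3 − 3 = 0, which agrees with 1 − 1 = 0.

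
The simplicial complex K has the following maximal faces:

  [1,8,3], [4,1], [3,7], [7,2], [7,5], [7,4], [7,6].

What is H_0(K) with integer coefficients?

H_0 = Z.

Fix the vertex order 1 < 2 < 3 < 4 < 5 < 6 < 7 < 8 and write every simplex with vertices in increasing order. Then dim K = 2 and the simplices of K are:

  0-simplices (8): [1], [2], [3], [4], [5], [6], [7], [8]
  1-simplices (9): [1,3], [1,4], [1,8], [2,7], [3,7], [3,8], [4,7], [5,7], [6,7]
  2-simplices (1): [1,3,8]

Hence C_0 ≅ Z^8, C_1 ≅ Z^9, C_2 ≅ Z^1.

∂_1: C_1 → C_0 maps an edge to its endpoints' difference, ∂[p,q] = q − p.
The 8×9 boundary matrix has rank 7 and Smith normal form diag(1,1,1,1,1,1,1).

The boundary map ∂_2: C_2 → C_1 maps a triangle to the signed sum of its edges. For instance
  ∂[1,3,8] = [3,8] − [1,8] + [1,3].
As a 9×1 matrix over Z this has rank 1, with invariant factors (1).

From H_k ≅ ker(∂_k) / im(∂_{k+1}) we obtain:

  H_0: rank C_0 − rank ∂_1 = 8 − 7 = 1, and the invariant factors of ∂_1 are all 1, so H_0 ≅ Z.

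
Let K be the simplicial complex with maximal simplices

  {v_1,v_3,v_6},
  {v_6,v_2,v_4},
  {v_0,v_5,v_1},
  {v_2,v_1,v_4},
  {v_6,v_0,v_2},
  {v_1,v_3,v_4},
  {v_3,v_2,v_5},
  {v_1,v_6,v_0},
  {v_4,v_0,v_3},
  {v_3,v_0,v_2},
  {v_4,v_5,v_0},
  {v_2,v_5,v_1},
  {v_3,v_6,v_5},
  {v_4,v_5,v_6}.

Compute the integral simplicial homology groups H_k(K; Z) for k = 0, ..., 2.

Order the vertices as v_0 < v_1 < v_2 < v_3 < v_4 < v_5 < v_6. Listing each simplex with vertices in this order, K has dimension 2 with simplices:

  0-simplices (7): [v_0], [v_1], [v_2], [v_3], [v_4], [v_5], [v_6]
  1-simplices (21): (21 of them)
  2-simplices (14): (14 of them)

so the chain groups are C_0 ≅ Z^7, C_1 ≅ Z^21, C_2 ≅ Z^14.

Boundary ∂_1: C_1 → C_0 maps an edge to its endpoints' difference, ∂[p,q] = q − p. For instance
  ∂[v_4,v_6] = [v_6] − [v_4].
The 7×21 boundary matrix has rank 6 and Smith normal form diag(1,1,1,1,1,1).

The boundary map ∂_2: C_2 → C_1 sends each 2-simplex [p,q,r] to [q,r] − [p,r] + [p,q]. For instance
  ∂[v_0,v_1,v_5] = [v_1,v_5] − [v_0,v_5] + [v_0,v_1],
  ∂[v_0,v_2,v_6] = [v_2,v_6] − [v_0,v_6] + [v_0,v_2].
This gives a 21×14 integer matrix of rank 13; reducing to Smith normal form yields diagonal entries (1,1,1,1,1,1,1,1,1,1,1,1,1).

Now H_k = ker ∂_k / im ∂_{k+1}, so:

  H_0: rank C_0 − rank ∂_1 = 7 − 6 = 1, and the invariant factors of ∂_1 are all 1, so H_0 ≅ Z.
  H_1: rank ker ∂_1 − rank ∂_2 = (21 − 6) − 13 = 2, and the invariant factors of ∂_2 are all 1, so H_1 ≅ Z^2.
  H_2: rank ker ∂_2 − rank ∂_3 = (14 − 13) − 0 = 1, and there is no ∂_3, so H_2 ≅ Z.

H_0 ≅ Z,  H_1 ≅ Z^2,  H_2 ≅ Z.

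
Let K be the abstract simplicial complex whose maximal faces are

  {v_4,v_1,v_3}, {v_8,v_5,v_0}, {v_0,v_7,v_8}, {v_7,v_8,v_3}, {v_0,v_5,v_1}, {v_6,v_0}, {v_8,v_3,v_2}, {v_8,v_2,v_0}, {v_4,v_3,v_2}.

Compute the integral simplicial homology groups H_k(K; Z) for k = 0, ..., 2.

H_0 = Z,  H_1 = Z,  H_2 = 0.

Take the total order v_0 < v_1 < v_2 < v_3 < v_4 < v_5 < v_6 < v_7 < v_8 on the vertex set. Then K (dimension 2) consists of the simplices:

  0-simplices (9): [v_0], [v_1], [v_2], [v_3], [v_4], [v_5], [v_6], [v_7], [v_8]
  1-simplices (17): (17 of them)
  2-simplices (8): [v_0,v_1,v_5], [v_0,v_2,v_8], [v_0,v_5,v_8], [v_0,v_7,v_8], [v_1,v_3,v_4], [v_2,v_3,v_4], [v_2,v_3,v_8], [v_3,v_7,v_8]

so the chain groups are C_0 ≅ Z^9, C_1 ≅ Z^17, C_2 ≅ Z^8.

The boundary map ∂_1: C_1 → C_0 maps an edge to its endpoints' difference, ∂[p,q] = q − p. For instance
  ∂[v_0,v_2] = [v_2] − [v_0].
This gives a 9×17 integer matrix of rank 8; reducing to Smith normal form yields diagonal entries (1,1,1,1,1,1,1,1).

Boundary ∂_2: C_2 → C_1 acts by ∂[p,q,r] = [q,r] − [p,r] + [p,q]. For instance
  ∂[v_2,v_3,v_4] = [v_3,v_4] − [v_2,v_4] + [v_2,v_3],
  ∂[v_0,v_5,v_8] = [v_5,v_8] − [v_0,v_8] + [v_0,v_5].
As a 17×8 matrix over Z this has rank 8, with invariant factors (1,1,1,1,1,1,1,1).

Computing H_k = (kernel of ∂_k) / (image of ∂_{k+1}):

  H_0: rank C_0 − rank ∂_1 = 9 − 8 = 1, and the invariant factors of ∂_1 are all 1, so H_0 ≅ Z.
  H_1: rank ker ∂_1 − rank ∂_2 = (17 − 8) − 8 = 1, and the invariant factors of ∂_2 are all 1, so H_1 ≅ Z.
  H_2: rank ker ∂_2 − rank ∂_3 = (8 − 8) − 0 = 0, and there is no ∂_3, so H_2 ≅ 0.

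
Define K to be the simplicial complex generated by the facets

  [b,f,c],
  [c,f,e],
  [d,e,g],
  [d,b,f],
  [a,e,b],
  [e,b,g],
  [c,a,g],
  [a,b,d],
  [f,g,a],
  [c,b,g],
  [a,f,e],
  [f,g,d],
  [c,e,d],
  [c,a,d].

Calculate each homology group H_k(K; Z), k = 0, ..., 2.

K has 7 vertices, 21 edges, 14 triangles.
rank ∂_0 = 0, rank ∂_1 = 6 ⇒ b_0 = 7 − 0 − 6 = 1; all invariant factors of ∂_1 are 1 so no torsion. So H_0 = Z.
rank ∂_1 = 6, rank ∂_2 = 13 ⇒ b_1 = 21 − 6 − 13 = 2; all invariant factors of ∂_2 are 1 so no torsion. So H_1 = Z^2.
rank ∂_2 = 13, rank ∂_3 = 0 ⇒ b_2 = 14 − 13 − 0 = 1. So H_2 = Z.

H_0 ≅ Z,  H_1 ≅ Z^2,  H_2 ≅ Z.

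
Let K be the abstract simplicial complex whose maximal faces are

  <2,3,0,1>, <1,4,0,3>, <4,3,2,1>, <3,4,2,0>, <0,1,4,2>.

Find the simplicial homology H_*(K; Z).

H_0 = Z,  H_1 = 0,  H_2 = 0,  H_3 = Z.

We work with the vertex ordering 0 < 1 < 2 < 3 < 4. The simplices of K, each written with vertices in increasing order, are:

  0-simplices (5): [0], [1], [2], [3], [4]
  1-simplices (10): [0,1], [0,2], [0,3], [0,4], [1,2], [1,3], [1,4], [2,3], [2,4], [3,4]
  2-simplices (10): [0,1,2], [0,1,3], [0,1,4], [0,2,3], [0,2,4], [0,3,4], [1,2,3], [1,2,4], [1,3,4], [2,3,4]
  3-simplices (5): [0,1,2,3], [0,1,2,4], [0,1,3,4], [0,2,3,4], [1,2,3,4]

so the chain groups are C_0 ≅ Z^5, C_1 ≅ Z^10, C_2 ≅ Z^10, C_3 ≅ Z^5.

The boundary map ∂_1: C_1 → C_0 maps an edge to its endpoints' difference, ∂[p,q] = q − p.
As a 5×10 matrix over Z this has rank 4, with invariant factors (1,1,1,1).

∂_2: C_2 → C_1 acts by ∂[p,q,r] = [q,r] − [p,r] + [p,q]. For instance
  ∂[0,1,4] = [1,4] − [0,4] + [0,1],
  ∂[0,2,3] = [2,3] − [0,3] + [0,2].
As a 10×10 matrix over Z this has rank 6, with invariant factors (1,1,1,1,1,1).

The boundary map ∂_3: C_3 → C_2 sends each 3-simplex σ to the alternating sum Σ_i (−1)^i (σ with its i-th vertex removed). For instance
  ∂[1,2,3,4] = [2,3,4] − [1,3,4] + [1,2,4] − [1,2,3],
  ∂[0,2,3,4] = [2,3,4] − [0,3,4] + [0,2,4] − [0,2,3].
The resulting 10×5 matrix has rank 4, and its Smith normal form has invariant factors (1,1,1,1).

Now H_k = ker ∂_k / im ∂_{k+1}, so:

  H_0: rank C_0 − rank ∂_1 = 5 − 4 = 1, and the invariant factors of ∂_1 are all 1, so H_0 ≅ Z.
  H_1: rank ker ∂_1 − rank ∂_2 = (10 − 4) − 6 = 0, and the invariant factors of ∂_2 are all 1, so H_1 ≅ 0.
  H_2: rank ker ∂_2 − rank ∂_3 = (10 − 6) − 4 = 0, and the invariant factors of ∂_3 are all 1, so H_2 ≅ 0.
  H_3: rank ker ∂_3 − rank ∂_4 = (5 − 4) − 0 = 1, and there is no ∂_4, so H_3 ≅ Z.

As a check, the Euler characteristic is 5 − 10 + 10 − 5 = 0, which agrees with 1 − 0 + 0 − 1 = 0.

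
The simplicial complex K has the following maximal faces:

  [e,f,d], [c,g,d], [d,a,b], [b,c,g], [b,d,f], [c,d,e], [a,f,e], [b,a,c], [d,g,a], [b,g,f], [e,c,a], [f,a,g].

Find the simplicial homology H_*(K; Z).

H_0 = Z,  H_1 = Z/2Z,  H_2 = 0.

K has 7 vertices, 18 edges, 12 triangles.
rank ∂_0 = 0, rank ∂_1 = 6 ⇒ b_0 = 7 − 0 − 6 = 1; all invariant factors of ∂_1 are 1 so no torsion. So H_0 = Z.
rank ∂_1 = 6, rank ∂_2 = 12 ⇒ b_1 = 18 − 6 − 12 = 0; ∂_2 has invariant factor(s) [2] giving torsion. So H_1 = Z/2Z.
rank ∂_2 = 12, rank ∂_3 = 0 ⇒ b_2 = 12 − 12 − 0 = 0. So H_2 = 0.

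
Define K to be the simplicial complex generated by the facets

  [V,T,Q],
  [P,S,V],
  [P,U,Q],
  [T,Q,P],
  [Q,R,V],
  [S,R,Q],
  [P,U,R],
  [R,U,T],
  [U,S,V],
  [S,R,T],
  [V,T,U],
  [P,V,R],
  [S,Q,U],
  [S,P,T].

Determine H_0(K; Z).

Take the total order P < Q < R < S < T < U < V on the vertex set. Then K (dimension 2) consists of the simplices:

  0-simplices (7): P, Q, R, S, T, U, V
  1-simplices (21): PQ, PR, PS, PT, PU, PV, QR, QS, QT, QU, QV, RS, RT, RU, RV, ST, SU, SV, TU, TV, UV
  2-simplices (14): PQT, PQU, PRU, PRV, PST, PSV, QRS, QRV, QSU, QTV, RST, RTU, SUV, TUV

giving chain groups C_0 ≅ Z^7, C_1 ≅ Z^21, C_2 ≅ Z^14.

∂_1: C_1 → C_0 sends each edge [p,q] (with p < q) to q − p. For instance
  ∂PQ = Q − P.
The 7×21 boundary matrix has rank 6 and Smith normal form diag(1,1,1,1,1,1).

The boundary map ∂_2: C_2 → C_1 acts by ∂[p,q,r] = [q,r] − [p,r] + [p,q]. For instance
  ∂TUV = UV − TV + TU,
  ∂QRS = RS − QS + QR.
As a 21×14 matrix over Z this has rank 13, with invariant factors (1,1,1,1,1,1,1,1,1,1,1,1,1).

From H_k ≅ ker(∂_k) / im(∂_{k+1}) we obtain:

  H_0: rank C_0 − rank ∂_1 = 7 − 6 = 1, and the invariant factors of ∂_1 are all 1, so H_0 = Z.

H_0 = Z.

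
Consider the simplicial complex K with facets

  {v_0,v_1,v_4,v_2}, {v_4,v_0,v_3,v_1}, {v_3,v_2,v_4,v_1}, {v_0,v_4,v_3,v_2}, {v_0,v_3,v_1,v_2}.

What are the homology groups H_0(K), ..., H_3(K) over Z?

H_0 = Z,  H_1 = 0,  H_2 = 0,  H_3 = Z.

Order the vertices as v_0 < v_1 < v_2 < v_3 < v_4. Listing each simplex with vertices in this order, K has dimension 3 with simplices:

  0-simplices (5): [v_0], [v_1], [v_2], [v_3], [v_4]
  1-simplices (10): [v_0,v_1], [v_0,v_2], [v_0,v_3], [v_0,v_4], [v_1,v_2], [v_1,v_3], [v_1,v_4], [v_2,v_3], [v_2,v_4], [v_3,v_4]
  2-simplices (10): [v_0,v_1,v_2], [v_0,v_1,v_3], [v_0,v_1,v_4], [v_0,v_2,v_3], [v_0,v_2,v_4], [v_0,v_3,v_4], [v_1,v_2,v_3], [v_1,v_2,v_4], [v_1,v_3,v_4], [v_2,v_3,v_4]
  3-simplices (5): [v_0,v_1,v_2,v_3], [v_0,v_1,v_2,v_4], [v_0,v_1,v_3,v_4], [v_0,v_2,v_3,v_4], [v_1,v_2,v_3,v_4]

so the chain groups are C_0 ≅ Z^5, C_1 ≅ Z^10, C_2 ≅ Z^10, C_3 ≅ Z^5.

∂_1: C_1 → C_0 is given by ∂[p,q] = [q] − [p].
The 5×10 boundary matrix has rank 4 and Smith normal form diag(1,1,1,1).

∂_2: C_2 → C_1 acts by ∂[p,q,r] = [q,r] − [p,r] + [p,q]. For instance
  ∂[v_0,v_3,v_4] = [v_3,v_4] − [v_0,v_4] + [v_0,v_3],
  ∂[v_1,v_3,v_4] = [v_3,v_4] − [v_1,v_4] + [v_1,v_3].
This gives a 10×10 integer matrix of rank 6; reducing to Smith normal form yields diagonal entries (1,1,1,1,1,1).

The boundary map ∂_3: C_3 → C_2 sends each 3-simplex σ to the alternating sum Σ_i (−1)^i (σ with its i-th vertex removed). For instance
  ∂[v_0,v_1,v_2,v_3] = [v_1,v_2,v_3] − [v_0,v_2,v_3] + [v_0,v_1,v_3] − [v_0,v_1,v_2],
  ∂[v_0,v_1,v_3,v_4] = [v_1,v_3,v_4] − [v_0,v_3,v_4] + [v_0,v_1,v_4] − [v_0,v_1,v_3].
The resulting 10×5 matrix has rank 4, and its Smith normal form has invariant factors (1,1,1,1).

Computing H_k = (kernel of ∂_k) / (image of ∂_{k+1}):

  H_0: rank C_0 − rank ∂_1 = 5 − 4 = 1, and the invariant factors of ∂_1 are all 1, so H_0 = Z.
  H_1: rank ker ∂_1 − rank ∂_2 = (10 − 4) − 6 = 0, and the invariant factors of ∂_2 are all 1, so H_1 = 0.
  H_2: rank ker ∂_2 − rank ∂_3 = (10 − 6) − 4 = 0, and the invariant factors of ∂_3 are all 1, so H_2 = 0.
  H_3: rank ker ∂_3 − rank ∂_4 = (5 − 4) − 0 = 1, and there is no ∂_4, so H_3 = Z.

As a check, the Euler characteristic is 5 − 10 + 10 − 5 = 0, which agrees with 1 − 0 + 0 − 1 = 0.
(K is a triangulation of the 3-sphere S^3.)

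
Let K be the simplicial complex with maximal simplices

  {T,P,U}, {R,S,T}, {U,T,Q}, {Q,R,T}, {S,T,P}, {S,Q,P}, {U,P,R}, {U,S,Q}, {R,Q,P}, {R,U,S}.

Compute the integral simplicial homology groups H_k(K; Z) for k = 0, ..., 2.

K has 6 vertices, 15 edges, 10 triangles.
rank ∂_0 = 0, rank ∂_1 = 5 ⇒ b_0 = 6 − 0 − 5 = 1; all invariant factors of ∂_1 are 1 so no torsion. So H_0 ≅ Z.
rank ∂_1 = 5, rank ∂_2 = 10 ⇒ b_1 = 15 − 5 − 10 = 0; ∂_2 has invariant factor(s) [2] giving torsion. So H_1 ≅ Z/2.
rank ∂_2 = 10, rank ∂_3 = 0 ⇒ b_2 = 10 − 10 − 0 = 0. So H_2 ≅ 0.

H_0 ≅ Z,  H_1 ≅ Z/2,  H_2 = 0.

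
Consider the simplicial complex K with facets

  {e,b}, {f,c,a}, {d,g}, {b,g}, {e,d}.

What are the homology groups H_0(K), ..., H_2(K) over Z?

Order the vertices as a < b < c < d < e < f < g. Listing each simplex with vertices in this order, K has dimension 2 with simplices:

  0-simplices (7): a, b, c, d, e, f, g
  1-simplices (7): ac, af, be, bg, cf, de, dg
  2-simplices (1): acf

giving chain groups C_0 ≅ Z^7, C_1 ≅ Z^7, C_2 ≅ Z^1.

The boundary map ∂_1: C_1 → C_0 is given by ∂[p,q] = [q] − [p]. For instance
  ∂af = f − a.
As a 7×7 matrix over Z this has rank 5, with invariant factors (1,1,1,1,1).

Boundary ∂_2: C_2 → C_1 acts by ∂[p,q,r] = [q,r] − [p,r] + [p,q]. For instance
  ∂acf = cf − af + ac.
As a 7×1 matrix over Z this has rank 1, with invariant factors (1).

Computing H_k = (kernel of ∂_k) / (image of ∂_{k+1}):

  H_0: rank C_0 − rank ∂_1 = 7 − 5 = 2, and the invariant factors of ∂_1 are all 1, so H_0 = Z^2.
  H_1: rank ker ∂_1 − rank ∂_2 = (7 − 5) − 1 = 1, and the invariant factors of ∂_2 are all 1, so H_1 = Z.
  H_2: rank ker ∂_2 − rank ∂_3 = (1 − 1) − 0 = 0, and there is no ∂_3, so H_2 = 0.

H_0 = Z^2,  H_1 = Z,  H_2 = 0.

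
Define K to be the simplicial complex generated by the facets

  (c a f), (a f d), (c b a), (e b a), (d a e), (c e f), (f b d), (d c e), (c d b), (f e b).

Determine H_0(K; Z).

We work with the vertex ordering a < b < c < d < e < f. The simplices of K, each written with vertices in increasing order, are:

  0-simplices (6): a, b, c, d, e, f
  1-simplices (15): ab, ac, ad, ae, af, bc, bd, be, bf, cd, ce, cf, de, df, ef
  2-simplices (10): abc, abe, acf, ade, adf, bcd, bdf, bef, cde, cef

Hence C_0 ≅ Z^6, C_1 ≅ Z^15, C_2 ≅ Z^10.

Boundary ∂_1: C_1 → C_0 maps an edge to its endpoints' difference, ∂[p,q] = q − p. For instance
  ∂ce = e − c.
As a 6×15 matrix over Z this has rank 5, with invariant factors (1,1,1,1,1).

The boundary map ∂_2: C_2 → C_1 sends each 2-simplex [p,q,r] to [q,r] − [p,r] + [p,q]. For instance
  ∂abc = bc − ac + ab,
  ∂abe = be − ae + ab.
The 15×10 boundary matrix has rank 10 and Smith normal form diag(1,1,1,1,1,1,1,1,1,2).

Reading off H_k = ker ∂_k / im ∂_{k+1}:

  H_0: rank C_0 − rank ∂_1 = 6 − 5 = 1, and the invariant factors of ∂_1 are all 1, so H_0 = Z.

H_0 = Z.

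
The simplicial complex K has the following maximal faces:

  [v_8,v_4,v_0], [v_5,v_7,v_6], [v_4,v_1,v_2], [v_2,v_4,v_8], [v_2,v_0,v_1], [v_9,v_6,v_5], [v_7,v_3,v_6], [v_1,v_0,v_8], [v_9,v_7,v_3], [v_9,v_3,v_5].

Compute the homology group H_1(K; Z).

Fix the vertex order v_0 < v_1 < v_2 < v_3 < v_4 < v_5 < v_6 < v_7 < v_8 < v_9 and write every simplex with vertices in increasing order. Then dim K = 2 and the simplices of K are:

  0-simplices (10): [v_0], [v_1], [v_2], [v_3], [v_4], [v_5], [v_6], [v_7], [v_8], [v_9]
  1-simplices (20): (20 of them)
  2-simplices (10): [v_0,v_1,v_2], [v_0,v_1,v_8], [v_0,v_4,v_8], [v_1,v_2,v_4], [v_2,v_4,v_8], [v_3,v_5,v_9], [v_3,v_6,v_7], [v_3,v_7,v_9], [v_5,v_6,v_7], [v_5,v_6,v_9]

giving chain groups C_0 ≅ Z^10, C_1 ≅ Z^20, C_2 ≅ Z^10.

Boundary ∂_1: C_1 → C_0 is given by ∂[p,q] = [q] − [p].
The 10×20 boundary matrix has rank 8 and Smith normal form diag(1,1,1,1,1,1,1,1).

Boundary ∂_2: C_2 → C_1 maps a triangle to the signed sum of its edges. For instance
  ∂[v_5,v_6,v_7] = [v_6,v_7] − [v_5,v_7] + [v_5,v_6],
  ∂[v_1,v_2,v_4] = [v_2,v_4] − [v_1,v_4] + [v_1,v_2].
The 20×10 boundary matrix has rank 10 and Smith normal form diag(1,1,1,1,1,1,1,1,1,1).

Computing H_k = (kernel of ∂_k) / (image of ∂_{k+1}):

  H_1: rank ker ∂_1 − rank ∂_2 = (20 − 8) − 10 = 2, and the invariant factors of ∂_2 are all 1, so H_1 = Z^2.

(K is a triangulation of the disjoint union of the Möbius band and the Möbius band.)

H_1 ≅ Z^2.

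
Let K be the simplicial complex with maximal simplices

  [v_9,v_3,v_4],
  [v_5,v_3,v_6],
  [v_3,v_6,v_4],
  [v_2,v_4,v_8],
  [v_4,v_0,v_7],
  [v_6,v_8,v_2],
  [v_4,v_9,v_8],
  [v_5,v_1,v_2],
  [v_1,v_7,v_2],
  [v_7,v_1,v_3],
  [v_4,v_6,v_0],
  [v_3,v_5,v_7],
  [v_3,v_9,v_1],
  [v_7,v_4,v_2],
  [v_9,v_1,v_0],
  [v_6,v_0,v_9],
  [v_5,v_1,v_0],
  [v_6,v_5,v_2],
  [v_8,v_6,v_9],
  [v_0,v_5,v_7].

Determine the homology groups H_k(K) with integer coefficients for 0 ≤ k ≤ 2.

H_0 ≅ Z,  H_1 ≅ Z ⊕ Z/2Z,  H_2 = 0.

K has 10 vertices, 30 edges, 20 triangles.
rank ∂_0 = 0, rank ∂_1 = 9 ⇒ b_0 = 10 − 0 − 9 = 1; all invariant factors of ∂_1 are 1 so no torsion. So H_0 ≅ Z.
rank ∂_1 = 9, rank ∂_2 = 20 ⇒ b_1 = 30 − 9 − 20 = 1; ∂_2 has invariant factor(s) [2] giving torsion. So H_1 ≅ Z ⊕ Z/2Z.
rank ∂_2 = 20, rank ∂_3 = 0 ⇒ b_2 = 20 − 20 − 0 = 0. So H_2 ≅ 0.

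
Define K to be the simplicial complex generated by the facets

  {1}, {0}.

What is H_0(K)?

H_0 ≅ Z^2.

Fix the vertex order 0 < 1 and write every simplex with vertices in increasing order. Then dim K = 0 and the simplices of K are:

  0-simplices (2): [0], [1]

so the chain groups are C_0 ≅ Z^2.

Computing H_k = (kernel of ∂_k) / (image of ∂_{k+1}):

  H_0: rank C_0 − rank ∂_1 = 2 − 0 = 2, and there is no ∂_1, so H_0 = Z^2.

(K is a triangulation of a set of 2 points.)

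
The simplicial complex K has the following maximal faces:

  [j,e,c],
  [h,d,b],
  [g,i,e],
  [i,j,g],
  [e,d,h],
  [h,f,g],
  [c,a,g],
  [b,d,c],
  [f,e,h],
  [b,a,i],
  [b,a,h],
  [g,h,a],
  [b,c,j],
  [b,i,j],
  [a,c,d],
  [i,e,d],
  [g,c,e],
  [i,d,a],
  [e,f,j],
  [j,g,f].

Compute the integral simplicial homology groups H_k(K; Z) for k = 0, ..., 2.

Fix the vertex order a < b < c < d < e < f < g < h < i < j and write every simplex with vertices in increasing order. Then dim K = 2 and the simplices of K are:

  0-simplices (10): a, b, c, d, e, f, g, h, i, j
  1-simplices (30): ab, ac, ad, ag, ah, ai, bc, bd, bh, bi, bj, cd, ce, cg, cj, de, dh, di, ef, eg, eh, ei, ej, fg, fh, fj, gh, gi, gj, ij
  2-simplices (20): abh, abi, acd, acg, adi, agh, bcd, bcj, bdh, bij, ceg, cej, deh, dei, efh, efj, egi, fgh, fgj, gij

Hence C_0 ≅ Z^10, C_1 ≅ Z^30, C_2 ≅ Z^20.

Boundary ∂_1: C_1 → C_0 is given by ∂[p,q] = [q] − [p].
This gives a 10×30 integer matrix of rank 9; reducing to Smith normal form yields diagonal entries (1,1,1,1,1,1,1,1,1).

Boundary ∂_2: C_2 → C_1 maps a triangle to the signed sum of its edges. For instance
  ∂cej = ej − cj + ce,
  ∂efj = fj − ej + ef.
This gives a 30×20 integer matrix of rank 20; reducing to Smith normal form yields diagonal entries (1,1,1,1,1,1,1,1,1,1,1,1,1,1,1,1,1,1,1,2).

Now H_k = ker ∂_k / im ∂_{k+1}, so:

  H_0: rank C_0 − rank ∂_1 = 10 − 9 = 1, and the invariant factors of ∂_1 are all 1, so H_0 ≅ Z.
  H_1: rank ker ∂_1 − rank ∂_2 = (30 − 9) − 20 = 1, and ∂_2 has invariant factor 2 > 1, so H_1 ≅ Z ⊕ Z/2.
  H_2: rank ker ∂_2 − rank ∂_3 = (20 − 20) − 0 = 0, and there is no ∂_3, so H_2 ≅ 0.

(K is a triangulation of the Klein bottle.)

H_0 = Z,  H_1 = Z ⊕ Z/2,  H_2 = 0.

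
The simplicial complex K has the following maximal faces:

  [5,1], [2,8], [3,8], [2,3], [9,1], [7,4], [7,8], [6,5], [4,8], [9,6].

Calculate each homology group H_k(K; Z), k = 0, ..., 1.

Order the vertices as 1 < 2 < 3 < 4 < 5 < 6 < 7 < 8 < 9. Listing each simplex with vertices in this order, K has dimension 1 with simplices:

  0-simplices (9): [1], [2], [3], [4], [5], [6], [7], [8], [9]
  1-simplices (10): [1,5], [1,9], [2,3], [2,8], [3,8], [4,7], [4,8], [5,6], [6,9], [7,8]

Hence C_0 ≅ Z^9, C_1 ≅ Z^10.

The boundary map ∂_1: C_1 → C_0 maps an edge to its endpoints' difference, ∂[p,q] = q − p. For instance
  ∂[5,6] = [6] − [5].
This gives a 9×10 integer matrix of rank 7; reducing to Smith normal form yields diagonal entries (1,1,1,1,1,1,1).

Reading off H_k = ker ∂_k / im ∂_{k+1}:

  H_0: rank C_0 − rank ∂_1 = 9 − 7 = 2, and the invariant factors of ∂_1 are all 1, so H_0 ≅ Z^2.
  H_1: rank ker ∂_1 − rank ∂_2 = (10 − 7) − 0 = 3, and there is no ∂_2, so H_1 ≅ Z^3.

H_0 = Z^2,  H_1 = Z^3.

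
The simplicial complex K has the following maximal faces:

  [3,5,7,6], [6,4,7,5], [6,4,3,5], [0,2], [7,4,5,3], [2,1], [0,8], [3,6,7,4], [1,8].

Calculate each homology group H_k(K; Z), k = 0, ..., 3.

H_0 = Z^2,  H_1 = Z,  H_2 = 0,  H_3 = Z.

K has 9 vertices, 14 edges, 10 triangles, 5 3-simplices.
rank ∂_0 = 0, rank ∂_1 = 7 ⇒ b_0 = 9 − 0 − 7 = 2; all invariant factors of ∂_1 are 1 so no torsion. So H_0 = Z^2.
rank ∂_1 = 7, rank ∂_2 = 6 ⇒ b_1 = 14 − 7 − 6 = 1; all invariant factors of ∂_2 are 1 so no torsion. So H_1 = Z.
rank ∂_2 = 6, rank ∂_3 = 4 ⇒ b_2 = 10 − 6 − 4 = 0; all invariant factors of ∂_3 are 1 so no torsion. So H_2 = 0.
rank ∂_3 = 4, rank ∂_4 = 0 ⇒ b_3 = 5 − 4 − 0 = 1. So H_3 = Z.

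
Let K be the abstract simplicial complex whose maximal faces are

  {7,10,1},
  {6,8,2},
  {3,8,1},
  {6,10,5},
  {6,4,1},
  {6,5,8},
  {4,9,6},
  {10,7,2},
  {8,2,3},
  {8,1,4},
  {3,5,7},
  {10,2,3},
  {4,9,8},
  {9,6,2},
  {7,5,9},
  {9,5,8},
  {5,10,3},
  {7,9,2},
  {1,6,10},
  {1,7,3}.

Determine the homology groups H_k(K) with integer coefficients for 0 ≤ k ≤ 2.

Fix the vertex order 1 < 2 < 3 < 4 < 5 < 6 < 7 < 8 < 9 < 10 and write every simplex with vertices in increasing order. Then dim K = 2 and the simplices of K are:

  0-simplices (10): [1], [2], [3], [4], [5], [6], [7], [8], [9], [10]
  1-simplices (30): (30 of them)
  2-simplices (20): (20 of them)

so the chain groups are C_0 ≅ Z^10, C_1 ≅ Z^30, C_2 ≅ Z^20.

The boundary map ∂_1: C_1 → C_0 sends each edge [p,q] (with p < q) to q − p.
The resulting 10×30 matrix has rank 9, and its Smith normal form has invariant factors (1,1,1,1,1,1,1,1,1).

Boundary ∂_2: C_2 → C_1 maps a triangle to the signed sum of its edges. For instance
  ∂[1,4,8] = [4,8] − [1,8] + [1,4],
  ∂[5,6,10] = [6,10] − [5,10] + [5,6].
This gives a 30×20 integer matrix of rank 20; reducing to Smith normal form yields diagonal entries (1,1,1,1,1,1,1,1,1,1,1,1,1,1,1,1,1,1,1,2).

Computing H_k = (kernel of ∂_k) / (image of ∂_{k+1}):

  H_0: rank C_0 − rank ∂_1 = 10 − 9 = 1, and the invariant factors of ∂_1 are all 1, so H_0 ≅ Z.
  H_1: rank ker ∂_1 − rank ∂_2 = (30 − 9) − 20 = 1, and ∂_2 has invariant factor 2 > 1, so H_1 ≅ Z ⊕ Z_2.
  H_2: rank ker ∂_2 − rank ∂_3 = (20 − 20) − 0 = 0, and there is no ∂_3, so H_2 ≅ 0.

H_0 = Z,  H_1 = Z ⊕ Z_2,  H_2 = 0.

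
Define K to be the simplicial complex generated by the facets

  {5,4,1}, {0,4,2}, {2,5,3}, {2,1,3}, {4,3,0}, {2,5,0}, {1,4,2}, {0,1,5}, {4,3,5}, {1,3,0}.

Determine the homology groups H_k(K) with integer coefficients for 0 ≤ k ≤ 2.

H_0 = Z,  H_1 = Z_2,  H_2 = 0.

K has 6 vertices, 15 edges, 10 triangles.
rank ∂_0 = 0, rank ∂_1 = 5 ⇒ b_0 = 6 − 0 − 5 = 1; all invariant factors of ∂_1 are 1 so no torsion. So H_0 ≅ Z.
rank ∂_1 = 5, rank ∂_2 = 10 ⇒ b_1 = 15 − 5 − 10 = 0; ∂_2 has invariant factor(s) [2] giving torsion. So H_1 ≅ Z_2.
rank ∂_2 = 10, rank ∂_3 = 0 ⇒ b_2 = 10 − 10 − 0 = 0. So H_2 ≅ 0.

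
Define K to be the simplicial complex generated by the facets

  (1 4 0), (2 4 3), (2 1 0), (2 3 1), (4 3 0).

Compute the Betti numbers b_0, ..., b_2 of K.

b_0 = 1, b_1 = 1, b_2 = 0.

K has 5 vertices, 10 edges, 5 triangles.
rank ∂_0 = 0, rank ∂_1 = 4 ⇒ b_0 = 5 − 0 − 4 = 1; all invariant factors of ∂_1 are 1 so no torsion. So H_0 ≅ Z.
rank ∂_1 = 4, rank ∂_2 = 5 ⇒ b_1 = 10 − 4 − 5 = 1; all invariant factors of ∂_2 are 1 so no torsion. So H_1 ≅ Z.
rank ∂_2 = 5, rank ∂_3 = 0 ⇒ b_2 = 5 − 5 − 0 = 0. So H_2 ≅ 0.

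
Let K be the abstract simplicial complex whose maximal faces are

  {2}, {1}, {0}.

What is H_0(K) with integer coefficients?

Order the vertices as 0 < 1 < 2. Listing each simplex with vertices in this order, K has dimension 0 with simplices:

  0-simplices (3): [0], [1], [2]

Hence C_0 ≅ Z^3.

Now H_k = ker ∂_k / im ∂_{k+1}, so:

  H_0: rank C_0 − rank ∂_1 = 3 − 0 = 3, and there is no ∂_1, so H_0 = Z^3.

H_0 ≅ Z^3.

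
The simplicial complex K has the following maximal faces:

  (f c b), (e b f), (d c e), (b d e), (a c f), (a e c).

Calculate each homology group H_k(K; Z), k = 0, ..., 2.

We work with the vertex ordering a < b < c < d < e < f. The simplices of K, each written with vertices in increasing order, are:

  0-simplices (6): a, b, c, d, e, f
  1-simplices (12): ac, ae, af, bc, bd, be, bf, cd, ce, cf, de, ef
  2-simplices (6): ace, acf, bcf, bde, bef, cde

giving chain groups C_0 ≅ Z^6, C_1 ≅ Z^12, C_2 ≅ Z^6.

The boundary map ∂_1: C_1 → C_0 maps an edge to its endpoints' difference, ∂[p,q] = q − p. For instance
  ∂bf = f − b.
The 6×12 boundary matrix has rank 5 and Smith normal form diag(1,1,1,1,1).

Boundary ∂_2: C_2 → C_1 acts by ∂[p,q,r] = [q,r] − [p,r] + [p,q]. For instance
  ∂bde = de − be + bd,
  ∂cde = de − ce + cd.
This gives a 12×6 integer matrix of rank 6; reducing to Smith normal form yields diagonal entries (1,1,1,1,1,1).

Computing H_k = (kernel of ∂_k) / (image of ∂_{k+1}):

  H_0: rank C_0 − rank ∂_1 = 6 − 5 = 1, and the invariant factors of ∂_1 are all 1, so H_0 = Z.
  H_1: rank ker ∂_1 − rank ∂_2 = (12 − 5) − 6 = 1, and the invariant factors of ∂_2 are all 1, so H_1 = Z.
  H_2: rank ker ∂_2 − rank ∂_3 = (6 − 6) − 0 = 0, and there is no ∂_3, so H_2 = 0.

As a check, the Euler characteristic is 6 − 12 + 6 = 0, which agrees with 1 − 1 + 0 = 0.
(K is a triangulation of the cylinder S^1 x I.)

H_0 = Z,  H_1 = Z,  H_2 = 0.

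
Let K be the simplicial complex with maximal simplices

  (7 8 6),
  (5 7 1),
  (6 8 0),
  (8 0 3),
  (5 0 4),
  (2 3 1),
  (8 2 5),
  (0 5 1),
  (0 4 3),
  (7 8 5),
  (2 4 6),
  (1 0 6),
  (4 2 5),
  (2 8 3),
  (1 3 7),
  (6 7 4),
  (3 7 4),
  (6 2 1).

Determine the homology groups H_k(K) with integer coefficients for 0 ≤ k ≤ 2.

Order the vertices as 0 < 1 < 2 < 3 < 4 < 5 < 6 < 7 < 8. Listing each simplex with vertices in this order, K has dimension 2 with simplices:

  0-simplices (9): [0], [1], [2], [3], [4], [5], [6], [7], [8]
  1-simplices (27): (27 of them)
  2-simplices (18): [0,1,5], [0,1,6], [0,3,4], [0,3,8], [0,4,5], [0,6,8], [1,2,3], [1,2,6], [1,3,7], [1,5,7], [2,3,8], [2,4,5], [2,4,6], [2,5,8], [3,4,7], [4,6,7], [5,7,8], [6,7,8]

giving chain groups C_0 ≅ Z^9, C_1 ≅ Z^27, C_2 ≅ Z^18.

The boundary map ∂_1: C_1 → C_0 maps an edge to its endpoints' difference, ∂[p,q] = q − p. For instance
  ∂[1,6] = [6] − [1].
The resulting 9×27 matrix has rank 8, and its Smith normal form has invariant factors (1,1,1,1,1,1,1,1).

∂_2: C_2 → C_1 sends each 2-simplex [p,q,r] to [q,r] − [p,r] + [p,q]. For instance
  ∂[1,3,7] = [3,7] − [1,7] + [1,3],
  ∂[0,4,5] = [4,5] − [0,5] + [0,4].
The resulting 27×18 matrix has rank 17, and its Smith normal form has invariant factors (1,1,1,1,1,1,1,1,1,1,1,1,1,1,1,1,1).

Reading off H_k = ker ∂_k / im ∂_{k+1}:

  H_0: rank C_0 − rank ∂_1 = 9 − 8 = 1, and the invariant factors of ∂_1 are all 1, so H_0 ≅ Z.
  H_1: rank ker ∂_1 − rank ∂_2 = (27 − 8) − 17 = 2, and the invariant factors of ∂_2 are all 1, so H_1 ≅ Z^2.
  H_2: rank ker ∂_2 − rank ∂_3 = (18 − 17) − 0 = 1, and there is no ∂_3, so H_2 ≅ Z.

As a check, the Euler characteristic is 9 − 27 + 18 = 0, which agrees with 1 − 2 + 1 = 0.
(K is a triangulation of the torus T^2.)

H_0 = Z,  H_1 = Z^2,  H_2 = Z.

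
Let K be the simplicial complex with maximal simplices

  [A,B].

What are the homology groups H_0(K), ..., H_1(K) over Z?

H_0 = Z,  H_1 = 0.

Order the vertices as A < B. Listing each simplex with vertices in this order, K has dimension 1 with simplices:

  0-simplices (2): A, B
  1-simplices (1): AB

giving chain groups C_0 ≅ Z^2, C_1 ≅ Z^1.

∂_1: C_1 → C_0 maps an edge to its endpoints' difference, ∂[p,q] = q − p. For instance
  ∂AB = B − A.
The resulting 2×1 matrix has rank 1, and its Smith normal form has invariant factors (1).

Now H_k = ker ∂_k / im ∂_{k+1}, so:

  H_0: rank C_0 − rank ∂_1 = 2 − 1 = 1, and the invariant factors of ∂_1 are all 1, so H_0 ≅ Z.
  H_1: rank ker ∂_1 − rank ∂_2 = (1 − 1) − 0 = 0, and there is no ∂_2, so H_1 ≅ 0.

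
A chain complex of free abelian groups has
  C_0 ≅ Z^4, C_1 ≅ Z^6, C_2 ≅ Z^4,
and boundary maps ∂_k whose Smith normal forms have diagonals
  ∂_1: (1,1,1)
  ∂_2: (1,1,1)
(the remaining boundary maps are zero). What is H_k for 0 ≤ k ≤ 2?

H_0 = Z,  H_1 = 0,  H_2 = Z.

H_0: b_0 = 4 − 0 − 3 = 1; torsion from ∂_1 factors > 1: none. So H_0 = Z.
H_1: b_1 = 6 − 3 − 3 = 0; torsion from ∂_2 factors > 1: none. So H_1 = 0.
H_2: b_2 = 4 − 3 − 0 = 1; torsion from ∂_3 factors > 1: none. So H_2 = Z.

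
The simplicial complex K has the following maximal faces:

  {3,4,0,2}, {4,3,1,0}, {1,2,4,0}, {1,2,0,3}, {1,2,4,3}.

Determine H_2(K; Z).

H_2 = 0.

We work with the vertex ordering 0 < 1 < 2 < 3 < 4. The simplices of K, each written with vertices in increasing order, are:

  0-simplices (5): [0], [1], [2], [3], [4]
  1-simplices (10): [0,1], [0,2], [0,3], [0,4], [1,2], [1,3], [1,4], [2,3], [2,4], [3,4]
  2-simplices (10): [0,1,2], [0,1,3], [0,1,4], [0,2,3], [0,2,4], [0,3,4], [1,2,3], [1,2,4], [1,3,4], [2,3,4]
  3-simplices (5): [0,1,2,3], [0,1,2,4], [0,1,3,4], [0,2,3,4], [1,2,3,4]

so the chain groups are C_0 ≅ Z^5, C_1 ≅ Z^10, C_2 ≅ Z^10, C_3 ≅ Z^5.

Boundary ∂_1: C_1 → C_0 is given by ∂[p,q] = [q] − [p]. For instance
  ∂[0,4] = [4] − [0].
This gives a 5×10 integer matrix of rank 4; reducing to Smith normal form yields diagonal entries (1,1,1,1).

Boundary ∂_2: C_2 → C_1 acts by ∂[p,q,r] = [q,r] − [p,r] + [p,q]. For instance
  ∂[0,2,3] = [2,3] − [0,3] + [0,2],
  ∂[0,1,2] = [1,2] − [0,2] + [0,1].
The 10×10 boundary matrix has rank 6 and Smith normal form diag(1,1,1,1,1,1).

∂_3: C_3 → C_2 sends each 3-simplex σ to the alternating sum Σ_i (−1)^i (σ with its i-th vertex removed). For instance
  ∂[0,1,2,3] = [1,2,3] − [0,2,3] + [0,1,3] − [0,1,2],
  ∂[1,2,3,4] = [2,3,4] − [1,3,4] + [1,2,4] − [1,2,3].
The resulting 10×5 matrix has rank 4, and its Smith normal form has invariant factors (1,1,1,1).

Now H_k = ker ∂_k / im ∂_{k+1}, so:

  H_2: rank ker ∂_2 − rank ∂_3 = (10 − 6) − 4 = 0, and the invariant factors of ∂_3 are all 1, so H_2 ≅ 0.

(K is a triangulation of the 3-sphere S^3.)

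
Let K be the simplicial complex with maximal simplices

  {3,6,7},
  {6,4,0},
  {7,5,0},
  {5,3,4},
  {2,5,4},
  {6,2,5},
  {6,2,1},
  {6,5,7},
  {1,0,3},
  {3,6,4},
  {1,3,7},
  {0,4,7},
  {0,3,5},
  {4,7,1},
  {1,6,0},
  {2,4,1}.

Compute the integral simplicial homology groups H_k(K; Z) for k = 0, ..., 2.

H_0 ≅ Z,  H_1 ≅ Z^2,  H_2 ≅ Z.

Take the total order 0 < 1 < 2 < 3 < 4 < 5 < 6 < 7 on the vertex set. Then K (dimension 2) consists of the simplices:

  0-simplices (8): [0], [1], [2], [3], [4], [5], [6], [7]
  1-simplices (24): (24 of them)
  2-simplices (16): [0,1,3], [0,1,6], [0,3,5], [0,4,6], [0,4,7], [0,5,7], [1,2,4], [1,2,6], [1,3,7], [1,4,7], [2,4,5], [2,5,6], [3,4,5], [3,4,6], [3,6,7], [5,6,7]

giving chain groups C_0 ≅ Z^8, C_1 ≅ Z^24, C_2 ≅ Z^16.

The boundary map ∂_1: C_1 → C_0 maps an edge to its endpoints' difference, ∂[p,q] = q − p.
The 8×24 boundary matrix has rank 7 and Smith normal form diag(1,1,1,1,1,1,1).

The boundary map ∂_2: C_2 → C_1 sends each 2-simplex [p,q,r] to [q,r] − [p,r] + [p,q]. For instance
  ∂[3,6,7] = [6,7] − [3,7] + [3,6],
  ∂[3,4,6] = [4,6] − [3,6] + [3,4].
The 24×16 boundary matrix has rank 15 and Smith normal form diag(1,1,1,1,1,1,1,1,1,1,1,1,1,1,1).

Reading off H_k = ker ∂_k / im ∂_{k+1}:

  H_0: rank C_0 − rank ∂_1 = 8 − 7 = 1, and the invariant factors of ∂_1 are all 1, so H_0 = Z.
  H_1: rank ker ∂_1 − rank ∂_2 = (24 − 7) − 15 = 2, and the invariant factors of ∂_2 are all 1, so H_1 = Z^2.
  H_2: rank ker ∂_2 − rank ∂_3 = (16 − 15) − 0 = 1, and there is no ∂_3, so H_2 = Z.

As a check, the Euler characteristic is 8 − 24 + 16 = 0, which agrees with 1 − 2 + 1 = 0.
(K is a triangulation of the torus T^2.)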